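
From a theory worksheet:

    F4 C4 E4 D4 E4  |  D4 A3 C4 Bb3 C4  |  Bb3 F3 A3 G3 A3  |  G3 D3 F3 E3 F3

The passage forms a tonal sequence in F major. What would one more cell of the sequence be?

E3 Bb2 D3 C3 D3

With a 5-note motive the entries are F4, D4, Bb3, G3, each down a 3rd from the previous.
So cell 5 is E3 Bb2 D3 C3 D3.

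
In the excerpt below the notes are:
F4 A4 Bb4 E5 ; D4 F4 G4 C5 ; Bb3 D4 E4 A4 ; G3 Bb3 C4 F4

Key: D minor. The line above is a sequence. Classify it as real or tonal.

Every note is diatonic to D minor.
Cell 1 has +4 semitones from note 1 to 2, but cell 2 has +3 — the interval quality changes while the contour stays the same, which is the hallmark of a tonal sequence.

tonal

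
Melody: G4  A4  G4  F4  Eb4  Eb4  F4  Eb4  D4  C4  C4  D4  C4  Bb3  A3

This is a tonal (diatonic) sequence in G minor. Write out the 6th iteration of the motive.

D3 Eb3 D3 C3 Bb2

Taking 5-note groups, the heads are G4, Eb4, C4: the pattern moves down a 3rd.
Continuing the starts: A3 → F3 → D3.
From D3 the diatonic shape gives D3 Eb3 D3 C3 Bb2.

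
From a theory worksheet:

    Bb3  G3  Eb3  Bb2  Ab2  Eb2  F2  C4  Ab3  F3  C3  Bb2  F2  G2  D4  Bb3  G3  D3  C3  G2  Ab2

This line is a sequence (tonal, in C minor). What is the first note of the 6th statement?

G4

The 7-note cells begin on Bb3, C4, D4 — each up a 2nd from the last.
Extending the heads up a 2nd: Eb4 → F4 → G4.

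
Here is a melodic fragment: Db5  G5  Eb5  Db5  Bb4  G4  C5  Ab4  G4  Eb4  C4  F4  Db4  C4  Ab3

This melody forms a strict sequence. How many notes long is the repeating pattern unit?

15 notes total. Splitting into 3 groups of 5:
Db5 G5 Eb5 Db5 Bb4 | G4 C5 Ab4 G4 Eb4 | C4 F4 Db4 C4 Ab3
That's a consistent down a 5th shift per cell, and no other grouping gives one.

5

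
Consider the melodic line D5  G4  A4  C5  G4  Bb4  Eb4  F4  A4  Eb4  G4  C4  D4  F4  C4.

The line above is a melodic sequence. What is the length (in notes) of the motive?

5

Try groups of 5 (3 cells in 15 notes):
D5 G4 A4 C5 G4 | Bb4 Eb4 F4 A4 Eb4 | G4 C4 D4 F4 C4
Each cell is the previous one down a 3rd — so the unit is 5 notes.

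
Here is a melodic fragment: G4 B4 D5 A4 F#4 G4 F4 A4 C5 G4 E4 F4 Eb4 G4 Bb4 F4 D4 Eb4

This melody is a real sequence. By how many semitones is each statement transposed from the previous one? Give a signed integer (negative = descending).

With a 6-note motive the entries are G4, F4, Eb4, each down a 2nd from the previous.
G4 to F4 spans -2 semitones.

-2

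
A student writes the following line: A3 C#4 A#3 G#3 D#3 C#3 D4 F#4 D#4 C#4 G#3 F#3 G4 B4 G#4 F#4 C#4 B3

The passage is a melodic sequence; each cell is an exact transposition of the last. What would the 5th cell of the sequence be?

The 6-note cells begin on A3, D4, G4 — each up a 4th from the last.
Continuing the starts: C5 → F5.
From F5 the exact shape gives F5 A5 F#5 E5 B4 A4.

F5 A5 F#5 E5 B4 A4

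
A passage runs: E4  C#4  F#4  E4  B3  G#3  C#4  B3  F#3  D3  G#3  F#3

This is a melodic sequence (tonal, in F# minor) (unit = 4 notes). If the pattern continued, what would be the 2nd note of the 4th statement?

The unit is 4 notes. Position-2 pitches of the 3 shown cells: C#4, G#3, D3.
One more down a 4th gives A2.

A2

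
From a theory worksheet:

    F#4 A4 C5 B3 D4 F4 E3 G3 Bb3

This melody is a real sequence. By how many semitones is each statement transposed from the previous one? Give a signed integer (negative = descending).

The 3-note cells begin on F#4, B3, E3 — each down a 5th from the last.
F#4 to B3 spans -7 semitones.

-7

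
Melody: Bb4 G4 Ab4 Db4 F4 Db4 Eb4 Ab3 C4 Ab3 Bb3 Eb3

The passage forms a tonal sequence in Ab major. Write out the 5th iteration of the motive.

With a 4-note motive the entries are Bb4, F4, C4, each down a 4th from the previous.
Extending down a 4th: G3 → Db3.
So cell 5 is Db3 Bb2 C3 F2.

Db3 Bb2 C3 F2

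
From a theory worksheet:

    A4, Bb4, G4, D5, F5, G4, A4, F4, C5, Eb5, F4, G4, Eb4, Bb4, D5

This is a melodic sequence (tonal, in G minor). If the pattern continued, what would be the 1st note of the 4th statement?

With 5-note cells, note 1 of each statement runs A4, G4, F4.
Each moves down a 2nd; the next is Eb4.

Eb4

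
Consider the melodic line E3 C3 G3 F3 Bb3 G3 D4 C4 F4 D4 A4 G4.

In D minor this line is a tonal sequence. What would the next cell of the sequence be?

C5 A4 E5 D5

Taking 4-note groups, the heads are E3, Bb3, F4: the pattern moves up a 5th.
So cell 4 is C5 A4 E5 D5.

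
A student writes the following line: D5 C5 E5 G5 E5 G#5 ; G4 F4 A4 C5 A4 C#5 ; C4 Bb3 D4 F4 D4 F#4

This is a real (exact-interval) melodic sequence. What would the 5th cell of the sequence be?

Unit = 6 notes; the statements start on D5, G4, C4, moving down a 5th each time.
Continuing the starts: F3 → Bb2.
So cell 5 is Bb2 Ab2 C3 Eb3 C3 E3.

Bb2 Ab2 C3 Eb3 C3 E3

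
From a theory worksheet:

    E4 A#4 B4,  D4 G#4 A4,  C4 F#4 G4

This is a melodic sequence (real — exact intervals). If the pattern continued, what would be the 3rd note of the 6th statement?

Db4

The unit is 3 notes. Position-3 pitches of the 3 shown cells: B4, A4, G4.
Carrying that down a 2nd forward: F4 → Eb4 → Db4.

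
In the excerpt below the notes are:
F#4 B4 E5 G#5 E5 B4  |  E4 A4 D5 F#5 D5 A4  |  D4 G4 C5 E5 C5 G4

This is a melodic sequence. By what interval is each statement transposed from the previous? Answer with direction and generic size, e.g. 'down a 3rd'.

down a 2nd

With a 6-note motive the entries are F#4, E4, D4, each down a 2nd from the previous.
From F#4 to E4: down a 2nd.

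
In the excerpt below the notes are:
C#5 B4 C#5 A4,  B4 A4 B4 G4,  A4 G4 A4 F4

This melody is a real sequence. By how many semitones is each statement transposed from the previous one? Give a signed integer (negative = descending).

-2

Taking 4-note groups, the heads are C#5, B4, A4: the pattern moves down a 2nd.
C#5 to B4 spans -2 semitones.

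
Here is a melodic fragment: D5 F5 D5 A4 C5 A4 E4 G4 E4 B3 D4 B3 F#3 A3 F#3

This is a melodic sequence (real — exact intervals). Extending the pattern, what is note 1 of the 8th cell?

The unit is 3 notes. Position-1 pitches of the 5 shown cells: D5, A4, E4, B3, F#3.
Carrying that down a 4th forward: C#3 → G#2 → D#2.

D#2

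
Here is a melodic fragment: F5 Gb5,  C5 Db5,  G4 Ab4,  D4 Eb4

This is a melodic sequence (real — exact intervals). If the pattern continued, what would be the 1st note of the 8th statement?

F#2

With 2-note cells, note 1 of each statement runs F5, C5, G4, D4.
Carrying that down a 4th forward: A3 → E3 → B2 → F#2.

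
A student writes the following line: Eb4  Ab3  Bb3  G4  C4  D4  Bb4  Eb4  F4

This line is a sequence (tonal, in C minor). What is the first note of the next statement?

Taking 3-note groups, the heads are Eb4, G4, Bb4: the pattern moves up a 3rd.
One more step up a 3rd gives D5.

D5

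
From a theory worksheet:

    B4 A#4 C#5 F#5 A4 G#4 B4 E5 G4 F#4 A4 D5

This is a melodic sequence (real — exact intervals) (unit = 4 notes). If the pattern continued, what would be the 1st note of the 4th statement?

The unit is 4 notes. Position-1 pitches of the 3 shown cells: B4, A4, G4.
From G4, down a 2nd gives F4.

F4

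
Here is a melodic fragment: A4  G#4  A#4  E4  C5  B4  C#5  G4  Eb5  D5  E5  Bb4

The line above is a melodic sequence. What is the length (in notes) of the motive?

4

12 notes total. Splitting into 3 groups of 4:
A4 G#4 A#4 E4 | C5 B4 C#5 G4 | Eb5 D5 E5 Bb4
Each cell is the previous one up a 3rd — so the unit is 4 notes.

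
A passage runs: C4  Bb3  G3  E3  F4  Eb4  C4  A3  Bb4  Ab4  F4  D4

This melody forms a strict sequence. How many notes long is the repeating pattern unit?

4

12 notes total. Splitting into 3 groups of 4:
C4 Bb3 G3 E3 | F4 Eb4 C4 A3 | Bb4 Ab4 F4 D4
Each cell is the previous one up a 4th — so the unit is 4 notes.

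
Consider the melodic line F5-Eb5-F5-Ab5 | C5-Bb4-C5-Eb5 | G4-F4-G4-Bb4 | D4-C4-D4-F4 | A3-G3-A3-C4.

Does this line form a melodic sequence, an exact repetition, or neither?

sequence

Each 4-note cell is the previous one transposed down a 4th.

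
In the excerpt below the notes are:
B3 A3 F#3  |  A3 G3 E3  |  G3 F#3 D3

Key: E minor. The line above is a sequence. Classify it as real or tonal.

tonal

Every note is diatonic to E minor.
Cell 1 has -2 semitones from note 1 to 2, but cell 3 has -1 — the interval quality changes while the contour stays the same, which is the hallmark of a tonal sequence.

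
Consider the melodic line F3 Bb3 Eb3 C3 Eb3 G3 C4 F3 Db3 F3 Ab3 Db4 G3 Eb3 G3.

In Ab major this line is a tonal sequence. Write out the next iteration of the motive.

Bb3 Eb4 Ab3 F3 Ab3

Unit = 5 notes; the statements start on F3, G3, Ab3, moving up a 2nd each time.
So cell 4 is Bb3 Eb4 Ab3 F3 Ab3.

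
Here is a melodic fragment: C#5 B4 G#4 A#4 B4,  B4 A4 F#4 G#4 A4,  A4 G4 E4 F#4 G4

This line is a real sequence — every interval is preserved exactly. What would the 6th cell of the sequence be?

Unit = 5 notes; the statements start on C#5, B4, A4, moving down a 2nd each time.
Carrying on: G4 → F4 → Eb4.
Statement 6 starts on Eb4 and keeps the same exact contour: Eb4 Db4 Bb3 C4 Db4.

Eb4 Db4 Bb3 C4 Db4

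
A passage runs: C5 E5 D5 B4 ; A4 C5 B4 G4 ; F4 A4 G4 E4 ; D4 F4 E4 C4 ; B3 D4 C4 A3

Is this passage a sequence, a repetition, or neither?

sequence

Each 4-note cell is the previous one transposed down a 3rd.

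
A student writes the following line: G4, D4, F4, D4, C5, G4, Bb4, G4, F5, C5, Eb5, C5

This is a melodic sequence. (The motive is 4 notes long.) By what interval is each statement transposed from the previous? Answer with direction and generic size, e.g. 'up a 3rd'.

up a 4th

With a 4-note motive the entries are G4, C5, F5, each up a 4th from the previous.
From G4 to C5: up a 4th.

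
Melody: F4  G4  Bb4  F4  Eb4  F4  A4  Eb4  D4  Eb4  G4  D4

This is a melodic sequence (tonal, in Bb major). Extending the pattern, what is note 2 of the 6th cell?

Bb3

The unit is 4 notes. Position-2 pitches of the 3 shown cells: G4, F4, Eb4.
Extending down a 2nd: D4 → C4 → Bb3.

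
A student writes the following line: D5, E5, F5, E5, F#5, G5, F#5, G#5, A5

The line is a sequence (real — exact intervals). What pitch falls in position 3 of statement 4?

B5

Grouping in 3s, the 3rd note of each cell is F5, G5, A5.
One more up a 2nd gives B5.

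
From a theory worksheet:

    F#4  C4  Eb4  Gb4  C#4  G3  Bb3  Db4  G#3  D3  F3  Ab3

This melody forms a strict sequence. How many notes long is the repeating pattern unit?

Try groups of 4 (3 cells in 12 notes):
F#4 C4 Eb4 Gb4 | C#4 G3 Bb3 Db4 | G#3 D3 F3 Ab3
Each cell is the previous one down a 4th — so the unit is 4 notes.

4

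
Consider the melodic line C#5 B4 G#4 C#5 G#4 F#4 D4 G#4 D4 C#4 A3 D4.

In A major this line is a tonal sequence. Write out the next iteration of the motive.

Unit = 4 notes; the statements start on C#5, G#4, D4, moving down a 4th each time.
From A3 the diatonic shape gives A3 G#3 E3 A3.

A3 G#3 E3 A3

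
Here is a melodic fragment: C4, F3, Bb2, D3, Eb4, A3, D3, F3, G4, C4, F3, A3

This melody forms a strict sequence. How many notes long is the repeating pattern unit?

Try groups of 4 (3 cells in 12 notes):
C4 F3 Bb2 D3 | Eb4 A3 D3 F3 | G4 C4 F3 A3
Each cell is the previous one up a 3rd — so the unit is 4 notes.

4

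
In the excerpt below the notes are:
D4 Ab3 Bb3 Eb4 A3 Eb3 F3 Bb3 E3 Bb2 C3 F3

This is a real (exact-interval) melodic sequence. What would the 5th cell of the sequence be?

The 4-note cells begin on D4, A3, E3 — each down a 4th from the last.
Continuing the starts: B2 → F#2.
From F#2 the exact shape gives F#2 C2 D2 G2.

F#2 C2 D2 G2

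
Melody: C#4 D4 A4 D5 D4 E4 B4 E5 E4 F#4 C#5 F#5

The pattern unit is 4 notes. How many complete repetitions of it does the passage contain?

12 notes in groups of 4 gives 12/4 = 3 statements.
Starts: C#4, D4, E4 — each up a 2nd.

3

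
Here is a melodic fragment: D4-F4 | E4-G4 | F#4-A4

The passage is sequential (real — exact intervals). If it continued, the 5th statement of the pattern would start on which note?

A#4

Unit = 2 notes; the statements start on D4, E4, F#4, moving up a 2nd each time.
Extending the heads up a 2nd: G#4 → A#4.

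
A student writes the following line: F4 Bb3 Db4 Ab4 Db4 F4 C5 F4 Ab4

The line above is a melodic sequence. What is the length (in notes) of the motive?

Try groups of 3 (3 cells in 9 notes):
F4 Bb3 Db4 | Ab4 Db4 F4 | C5 F4 Ab4
Each cell is the previous one up a 3rd — so the unit is 3 notes.

3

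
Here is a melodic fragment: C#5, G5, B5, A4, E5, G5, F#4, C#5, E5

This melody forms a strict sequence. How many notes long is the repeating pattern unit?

3

There are 9 notes; a 3-note unit gives 3 cells:
C#5 G5 B5 | A4 E5 G5 | F#4 C#5 E5
Each cell is the previous one down a 3rd — so the unit is 3 notes.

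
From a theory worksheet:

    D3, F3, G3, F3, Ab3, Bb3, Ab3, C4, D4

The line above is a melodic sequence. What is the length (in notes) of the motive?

3

9 notes total. Splitting into 3 groups of 3:
D3 F3 G3 | F3 Ab3 Bb3 | Ab3 C4 D4
That's a consistent up a 3rd shift per cell, and no other grouping gives one.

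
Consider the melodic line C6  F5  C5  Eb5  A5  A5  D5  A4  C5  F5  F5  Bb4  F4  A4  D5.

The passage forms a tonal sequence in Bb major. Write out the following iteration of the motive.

With a 5-note motive the entries are C6, A5, F5, each down a 3rd from the previous.
From D5 the diatonic shape gives D5 G4 D4 F4 Bb4.

D5 G4 D4 F4 Bb4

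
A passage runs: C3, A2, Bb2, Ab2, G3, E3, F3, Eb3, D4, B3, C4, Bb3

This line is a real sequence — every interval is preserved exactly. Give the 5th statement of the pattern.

E5 C#5 D5 C5

The 4-note cells begin on C3, G3, D4 — each up a 5th from the last.
Extending up a 5th: A4 → E5.
From E5 the exact shape gives E5 C#5 D5 C5.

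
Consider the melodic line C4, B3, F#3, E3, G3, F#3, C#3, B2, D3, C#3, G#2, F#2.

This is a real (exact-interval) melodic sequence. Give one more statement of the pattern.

Taking 4-note groups, the heads are C4, G3, D3: the pattern moves down a 4th.
So cell 4 is A2 G#2 D#2 C#2.

A2 G#2 D#2 C#2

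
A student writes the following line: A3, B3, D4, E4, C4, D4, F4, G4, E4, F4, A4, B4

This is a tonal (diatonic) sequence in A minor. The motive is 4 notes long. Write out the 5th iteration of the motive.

With a 4-note motive the entries are A3, C4, E4, each up a 3rd from the previous.
Carrying on: G4 → B4.
From B4 the diatonic shape gives B4 C5 E5 F5.

B4 C5 E5 F5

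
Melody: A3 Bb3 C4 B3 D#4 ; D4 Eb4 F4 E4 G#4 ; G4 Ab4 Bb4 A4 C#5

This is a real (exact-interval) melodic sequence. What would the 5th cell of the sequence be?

F5 Gb5 Ab5 G5 B5

Taking 5-note groups, the heads are A3, D4, G4: the pattern moves up a 4th.
Extending up a 4th: C5 → F5.
From F5 the exact shape gives F5 Gb5 Ab5 G5 B5.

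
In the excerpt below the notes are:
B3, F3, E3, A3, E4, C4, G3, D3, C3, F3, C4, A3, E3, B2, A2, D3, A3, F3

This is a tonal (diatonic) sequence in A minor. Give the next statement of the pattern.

C3 G2 F2 B2 F3 D3

Taking 6-note groups, the heads are B3, G3, E3: the pattern moves down a 3rd.
From C3 the diatonic shape gives C3 G2 F2 B2 F3 D3.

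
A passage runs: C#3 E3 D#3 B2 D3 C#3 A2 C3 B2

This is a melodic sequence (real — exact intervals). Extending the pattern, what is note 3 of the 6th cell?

F2

With 3-note cells, note 3 of each statement runs D#3, C#3, B2.
Carrying that down a 2nd forward: A2 → G2 → F2.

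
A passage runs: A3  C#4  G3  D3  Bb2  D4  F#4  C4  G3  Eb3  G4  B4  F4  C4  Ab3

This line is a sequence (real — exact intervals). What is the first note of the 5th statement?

Taking 5-note groups, the heads are A3, D4, G4: the pattern moves up a 4th.
Extending the heads up a 4th: C5 → F5.

F5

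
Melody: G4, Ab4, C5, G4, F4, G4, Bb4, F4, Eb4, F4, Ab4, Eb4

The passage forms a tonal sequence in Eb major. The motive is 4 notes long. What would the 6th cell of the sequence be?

The 4-note cells begin on G4, F4, Eb4 — each down a 2nd from the last.
Continuing the starts: D4 → C4 → Bb3.
Statement 6 starts on Bb3 and keeps the same diatonic contour: Bb3 C4 Eb4 Bb3.

Bb3 C4 Eb4 Bb3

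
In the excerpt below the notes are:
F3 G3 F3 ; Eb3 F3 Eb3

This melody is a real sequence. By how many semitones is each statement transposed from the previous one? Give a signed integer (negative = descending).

The 3-note cells begin on F3, Eb3 — each down a 2nd from the last.
F3→Eb3 is 51 − 53 = -2 semitones.

-2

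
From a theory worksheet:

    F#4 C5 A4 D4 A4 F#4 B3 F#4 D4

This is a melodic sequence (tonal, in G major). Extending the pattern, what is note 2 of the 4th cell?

D4

With 3-note cells, note 2 of each statement runs C5, A4, F#4.
From F#4, down a 3rd gives D4.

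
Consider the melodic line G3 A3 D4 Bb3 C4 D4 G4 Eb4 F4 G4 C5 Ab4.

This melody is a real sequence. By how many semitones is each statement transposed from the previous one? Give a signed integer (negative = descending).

5

Taking 4-note groups, the heads are G3, C4, F4: the pattern moves up a 4th.
G3→C4 is 60 − 55 = 5 semitones.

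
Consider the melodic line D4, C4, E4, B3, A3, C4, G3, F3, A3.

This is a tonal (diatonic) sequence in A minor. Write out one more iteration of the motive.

Taking 3-note groups, the heads are D4, B3, G3: the pattern moves down a 3rd.
Statement 4 starts on E3 and keeps the same diatonic contour: E3 D3 F3.

E3 D3 F3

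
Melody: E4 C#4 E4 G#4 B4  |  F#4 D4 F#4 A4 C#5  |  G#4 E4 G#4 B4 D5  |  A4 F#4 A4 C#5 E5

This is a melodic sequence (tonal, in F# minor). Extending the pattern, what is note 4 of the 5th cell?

With 5-note cells, note 4 of each statement runs G#4, A4, B4, C#5.
Each moves up a 2nd; the next is D5.

D5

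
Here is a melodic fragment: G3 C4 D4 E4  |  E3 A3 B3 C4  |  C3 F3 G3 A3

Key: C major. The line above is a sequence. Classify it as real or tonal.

Every note is diatonic to C major.
Cell 1 has +2 semitones from note 3 to 4, but cell 2 has +1 — the interval quality changes while the contour stays the same, which is the hallmark of a tonal sequence.

tonal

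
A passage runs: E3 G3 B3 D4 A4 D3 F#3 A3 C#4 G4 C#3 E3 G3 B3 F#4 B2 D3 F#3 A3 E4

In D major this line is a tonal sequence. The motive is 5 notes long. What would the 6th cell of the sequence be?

The 5-note cells begin on E3, D3, C#3, B2 — each down a 2nd from the last.
Extending down a 2nd: A2 → G2.
So cell 6 is G2 B2 D3 F#3 C#4.

G2 B2 D3 F#3 C#4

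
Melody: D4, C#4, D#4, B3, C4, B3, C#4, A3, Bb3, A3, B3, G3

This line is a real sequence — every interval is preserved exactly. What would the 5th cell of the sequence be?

Gb3 F3 G3 Eb3

With a 4-note motive the entries are D4, C4, Bb3, each down a 2nd from the previous.
Carrying on: Ab3 → Gb3.
Statement 5 starts on Gb3 and keeps the same exact contour: Gb3 F3 G3 Eb3.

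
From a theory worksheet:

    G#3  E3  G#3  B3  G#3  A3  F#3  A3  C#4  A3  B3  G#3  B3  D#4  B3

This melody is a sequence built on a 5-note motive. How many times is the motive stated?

3

15 notes in groups of 5 gives 15/5 = 3 statements.
Starts: G#3, A3, B3 — each up a 2nd.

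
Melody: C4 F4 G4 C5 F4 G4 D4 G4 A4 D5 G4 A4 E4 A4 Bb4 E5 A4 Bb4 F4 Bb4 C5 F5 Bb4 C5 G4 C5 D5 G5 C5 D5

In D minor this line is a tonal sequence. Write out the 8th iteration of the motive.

C5 F5 G5 C6 F5 G5

Taking 6-note groups, the heads are C4, D4, E4, F4, G4: the pattern moves up a 2nd.
Extending up a 2nd: A4 → Bb4 → C5.
From C5 the diatonic shape gives C5 F5 G5 C6 F5 G5.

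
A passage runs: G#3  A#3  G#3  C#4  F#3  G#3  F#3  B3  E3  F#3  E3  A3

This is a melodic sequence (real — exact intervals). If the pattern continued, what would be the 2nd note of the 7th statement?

Bb2

Grouping in 4s, the 2nd note of each cell is A#3, G#3, F#3.
Carrying that down a 2nd forward: E3 → D3 → C3 → Bb2.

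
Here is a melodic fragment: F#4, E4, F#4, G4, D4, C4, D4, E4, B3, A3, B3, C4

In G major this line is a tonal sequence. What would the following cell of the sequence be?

The 4-note cells begin on F#4, D4, B3 — each down a 3rd from the last.
Statement 4 starts on G3 and keeps the same diatonic contour: G3 F#3 G3 A3.

G3 F#3 G3 A3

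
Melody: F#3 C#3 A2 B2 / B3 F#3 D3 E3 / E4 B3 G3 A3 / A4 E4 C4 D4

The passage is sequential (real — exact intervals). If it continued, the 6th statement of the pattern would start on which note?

G5

Unit = 4 notes; the statements start on F#3, B3, E4, A4, moving up a 4th each time.
Continuing: D5 → G5. Statement 6 starts on G5.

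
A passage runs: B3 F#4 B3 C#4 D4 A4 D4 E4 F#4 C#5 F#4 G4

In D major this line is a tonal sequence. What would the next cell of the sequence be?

Taking 4-note groups, the heads are B3, D4, F#4: the pattern moves up a 3rd.
So cell 4 is A4 E5 A4 B4.

A4 E5 A4 B4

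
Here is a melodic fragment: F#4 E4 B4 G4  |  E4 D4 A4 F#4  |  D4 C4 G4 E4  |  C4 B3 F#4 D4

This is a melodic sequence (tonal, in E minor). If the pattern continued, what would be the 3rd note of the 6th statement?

D4

The unit is 4 notes. Position-3 pitches of the 4 shown cells: B4, A4, G4, F#4.
Extending down a 2nd: E4 → D4.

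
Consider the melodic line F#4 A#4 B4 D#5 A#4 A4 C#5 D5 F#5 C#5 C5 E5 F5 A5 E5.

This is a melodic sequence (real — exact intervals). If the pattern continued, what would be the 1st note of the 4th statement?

With 5-note cells, note 1 of each statement runs F#4, A4, C5.
From C5, up a 3rd gives Eb5.

Eb5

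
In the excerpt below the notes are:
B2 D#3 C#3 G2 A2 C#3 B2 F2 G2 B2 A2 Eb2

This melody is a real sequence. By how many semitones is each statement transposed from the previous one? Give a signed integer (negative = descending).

-2

Unit = 4 notes; the statements start on B2, A2, G2, moving down a 2nd each time.
B2 to A2 spans -2 semitones.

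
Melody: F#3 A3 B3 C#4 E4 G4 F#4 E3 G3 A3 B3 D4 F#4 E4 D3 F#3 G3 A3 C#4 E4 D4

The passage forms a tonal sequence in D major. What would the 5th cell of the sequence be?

The 7-note cells begin on F#3, E3, D3 — each down a 2nd from the last.
Continuing the starts: C#3 → B2.
From B2 the diatonic shape gives B2 D3 E3 F#3 A3 C#4 B3.

B2 D3 E3 F#3 A3 C#4 B3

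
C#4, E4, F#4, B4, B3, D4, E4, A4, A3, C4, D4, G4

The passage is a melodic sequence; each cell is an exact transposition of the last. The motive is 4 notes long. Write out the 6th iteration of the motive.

Taking 4-note groups, the heads are C#4, B3, A3: the pattern moves down a 2nd.
Continuing the starts: G3 → F3 → Eb3.
So cell 6 is Eb3 Gb3 Ab3 Db4.

Eb3 Gb3 Ab3 Db4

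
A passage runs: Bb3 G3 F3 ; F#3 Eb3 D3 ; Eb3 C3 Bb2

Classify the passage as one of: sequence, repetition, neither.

Note 1 of cell 2 is F#3; if this were a sequence it would be G3. No unit length gives a consistent transposition pattern.

neither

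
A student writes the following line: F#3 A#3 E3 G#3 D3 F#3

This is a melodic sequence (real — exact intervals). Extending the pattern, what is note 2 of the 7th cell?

With 2-note cells, note 2 of each statement runs A#3, G#3, F#3.
Carrying that down a 2nd forward: E3 → D3 → C3 → Bb2.

Bb2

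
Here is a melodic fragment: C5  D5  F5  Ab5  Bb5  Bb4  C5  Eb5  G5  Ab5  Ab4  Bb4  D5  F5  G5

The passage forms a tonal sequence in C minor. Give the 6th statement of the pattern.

Eb4 F4 Ab4 C5 D5

The 5-note cells begin on C5, Bb4, Ab4 — each down a 2nd from the last.
Extending down a 2nd: G4 → F4 → Eb4.
Statement 6 starts on Eb4 and keeps the same diatonic contour: Eb4 F4 Ab4 C5 D5.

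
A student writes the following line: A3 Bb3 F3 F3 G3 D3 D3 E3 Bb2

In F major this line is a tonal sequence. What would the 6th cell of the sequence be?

Taking 3-note groups, the heads are A3, F3, D3: the pattern moves down a 3rd.
Extending down a 3rd: Bb2 → G2 → E2.
From E2 the diatonic shape gives E2 F2 C2.

E2 F2 C2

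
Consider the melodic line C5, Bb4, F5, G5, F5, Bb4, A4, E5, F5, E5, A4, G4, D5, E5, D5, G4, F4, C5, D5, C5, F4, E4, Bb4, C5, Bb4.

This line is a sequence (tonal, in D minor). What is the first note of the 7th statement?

D4

The 5-note cells begin on C5, Bb4, A4, G4, F4 — each down a 2nd from the last.
Continuing: E4 → D4. Statement 7 starts on D4.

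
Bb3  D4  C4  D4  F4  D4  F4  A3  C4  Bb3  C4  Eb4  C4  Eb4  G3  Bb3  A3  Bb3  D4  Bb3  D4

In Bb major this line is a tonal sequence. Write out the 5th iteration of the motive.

Eb3 G3 F3 G3 Bb3 G3 Bb3

The 7-note cells begin on Bb3, A3, G3 — each down a 2nd from the last.
Extending down a 2nd: F3 → Eb3.
From Eb3 the diatonic shape gives Eb3 G3 F3 G3 Bb3 G3 Bb3.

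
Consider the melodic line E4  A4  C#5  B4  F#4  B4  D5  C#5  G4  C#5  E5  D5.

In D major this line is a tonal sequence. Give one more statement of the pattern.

A4 D5 F#5 E5

With a 4-note motive the entries are E4, F#4, G4, each up a 2nd from the previous.
So cell 4 is A4 D5 F#5 E5.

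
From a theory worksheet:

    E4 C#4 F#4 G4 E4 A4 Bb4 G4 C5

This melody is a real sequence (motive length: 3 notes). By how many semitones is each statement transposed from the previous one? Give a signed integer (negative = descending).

Unit = 3 notes; the statements start on E4, G4, Bb4, moving up a 3rd each time.
Counting half-steps from E4 to G4: 3.

3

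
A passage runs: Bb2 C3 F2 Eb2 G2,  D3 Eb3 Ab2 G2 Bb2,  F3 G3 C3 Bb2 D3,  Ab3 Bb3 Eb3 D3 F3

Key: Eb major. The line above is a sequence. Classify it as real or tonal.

Every note is diatonic to Eb major.
Cell 1 has +2 semitones from note 1 to 2, but cell 2 has +1 — the interval quality changes while the contour stays the same, which is the hallmark of a tonal sequence.

tonal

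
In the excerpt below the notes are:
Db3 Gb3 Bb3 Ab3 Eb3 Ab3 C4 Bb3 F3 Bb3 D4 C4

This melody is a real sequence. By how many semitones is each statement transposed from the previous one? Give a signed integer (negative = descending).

2

Unit = 4 notes; the statements start on Db3, Eb3, F3, moving up a 2nd each time.
Db3→Eb3 is 51 − 49 = 2 semitones.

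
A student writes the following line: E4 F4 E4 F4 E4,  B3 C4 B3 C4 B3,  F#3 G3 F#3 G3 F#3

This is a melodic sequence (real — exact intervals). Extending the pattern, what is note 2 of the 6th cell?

E2

The unit is 5 notes. Position-2 pitches of the 3 shown cells: F4, C4, G3.
Carrying that down a 4th forward: D3 → A2 → E2.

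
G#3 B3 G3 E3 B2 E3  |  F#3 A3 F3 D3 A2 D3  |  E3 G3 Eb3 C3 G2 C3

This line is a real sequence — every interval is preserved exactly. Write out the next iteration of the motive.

Taking 6-note groups, the heads are G#3, F#3, E3: the pattern moves down a 2nd.
So cell 4 is D3 F3 Db3 Bb2 F2 Bb2.

D3 F3 Db3 Bb2 F2 Bb2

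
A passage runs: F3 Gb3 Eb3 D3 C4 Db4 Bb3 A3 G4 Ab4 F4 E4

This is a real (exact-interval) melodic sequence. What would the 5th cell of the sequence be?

The 4-note cells begin on F3, C4, G4 — each up a 5th from the last.
Extending up a 5th: D5 → A5.
So cell 5 is A5 Bb5 G5 F#5.

A5 Bb5 G5 F#5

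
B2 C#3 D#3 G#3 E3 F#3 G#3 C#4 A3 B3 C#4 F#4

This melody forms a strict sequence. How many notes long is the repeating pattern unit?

4

Try groups of 4 (3 cells in 12 notes):
B2 C#3 D#3 G#3 | E3 F#3 G#3 C#4 | A3 B3 C#4 F#4
Every group is a transposition up a 4th of the one before; no shorter unit works.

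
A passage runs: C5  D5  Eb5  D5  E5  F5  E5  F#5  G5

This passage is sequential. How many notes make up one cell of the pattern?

9 notes total. Splitting into 3 groups of 3:
C5 D5 Eb5 | D5 E5 F5 | E5 F#5 G5
Each cell is the previous one up a 2nd — so the unit is 3 notes.

3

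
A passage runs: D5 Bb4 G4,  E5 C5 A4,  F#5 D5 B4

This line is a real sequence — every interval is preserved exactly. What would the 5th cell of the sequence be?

Taking 3-note groups, the heads are D5, E5, F#5: the pattern moves up a 2nd.
Carrying on: G#5 → A#5.
From A#5 the exact shape gives A#5 F#5 D#5.

A#5 F#5 D#5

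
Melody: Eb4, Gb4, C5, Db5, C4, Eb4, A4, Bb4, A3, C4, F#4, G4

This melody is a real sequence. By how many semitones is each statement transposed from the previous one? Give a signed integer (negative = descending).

-3

Taking 4-note groups, the heads are Eb4, C4, A3: the pattern moves down a 3rd.
Eb4→C4 is 60 − 63 = -3 semitones.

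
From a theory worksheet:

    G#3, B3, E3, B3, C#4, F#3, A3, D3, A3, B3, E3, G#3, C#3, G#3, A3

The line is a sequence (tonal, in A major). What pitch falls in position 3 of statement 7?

Grouping in 5s, the 3rd note of each cell is E3, D3, C#3.
Each moves down a 2nd. Continuing: B2 → A2 → G#2 → F#2.

F#2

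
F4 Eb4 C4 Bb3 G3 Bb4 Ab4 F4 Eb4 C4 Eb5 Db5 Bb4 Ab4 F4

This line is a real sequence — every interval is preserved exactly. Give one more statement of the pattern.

Ab5 Gb5 Eb5 Db5 Bb4

With a 5-note motive the entries are F4, Bb4, Eb5, each up a 4th from the previous.
From Ab5 the exact shape gives Ab5 Gb5 Eb5 Db5 Bb4.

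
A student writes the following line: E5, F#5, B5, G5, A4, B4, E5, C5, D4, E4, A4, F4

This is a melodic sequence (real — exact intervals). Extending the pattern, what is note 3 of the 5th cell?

Grouping in 4s, the 3rd note of each cell is B5, E5, A4.
Each moves down a 5th. Continuing: D4 → G3.

G3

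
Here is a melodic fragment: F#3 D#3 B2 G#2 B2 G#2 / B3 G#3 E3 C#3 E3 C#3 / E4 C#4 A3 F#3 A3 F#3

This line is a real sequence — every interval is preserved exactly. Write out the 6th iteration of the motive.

G5 E5 C5 A4 C5 A4

Unit = 6 notes; the statements start on F#3, B3, E4, moving up a 4th each time.
Extending up a 4th: A4 → D5 → G5.
From G5 the exact shape gives G5 E5 C5 A4 C5 A4.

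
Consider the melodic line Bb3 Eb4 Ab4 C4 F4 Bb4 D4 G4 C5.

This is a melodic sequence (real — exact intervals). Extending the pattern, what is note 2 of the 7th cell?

Grouping in 3s, the 2nd note of each cell is Eb4, F4, G4.
Each moves up a 2nd. Continuing: A4 → B4 → C#5 → D#5.

D#5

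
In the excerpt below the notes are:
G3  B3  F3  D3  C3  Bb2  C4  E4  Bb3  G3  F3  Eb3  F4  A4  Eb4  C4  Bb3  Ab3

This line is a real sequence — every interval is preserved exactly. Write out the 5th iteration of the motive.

Taking 6-note groups, the heads are G3, C4, F4: the pattern moves up a 4th.
Continuing the starts: Bb4 → Eb5.
So cell 5 is Eb5 G5 Db5 Bb4 Ab4 Gb4.

Eb5 G5 Db5 Bb4 Ab4 Gb4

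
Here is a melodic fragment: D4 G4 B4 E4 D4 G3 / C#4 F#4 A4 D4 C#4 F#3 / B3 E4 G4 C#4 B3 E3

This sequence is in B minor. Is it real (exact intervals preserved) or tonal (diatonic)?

tonal

Every note is diatonic to B minor.
Cell 1 has +4 semitones from note 2 to 3, but cell 2 has +3 — the interval quality changes while the contour stays the same, which is the hallmark of a tonal sequence.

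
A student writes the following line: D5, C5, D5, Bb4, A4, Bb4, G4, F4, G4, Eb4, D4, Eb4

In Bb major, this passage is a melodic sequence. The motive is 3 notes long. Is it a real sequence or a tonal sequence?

tonal

Every note is diatonic to Bb major.
Cell 1 has -2 semitones from note 1 to 2, but cell 2 has -1 — the interval quality changes while the contour stays the same, which is the hallmark of a tonal sequence.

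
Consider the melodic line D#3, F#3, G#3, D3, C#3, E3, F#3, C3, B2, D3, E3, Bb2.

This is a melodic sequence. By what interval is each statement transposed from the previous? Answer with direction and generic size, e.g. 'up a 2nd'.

down a 2nd

The 4-note cells begin on D#3, C#3, B2 — each down a 2nd from the last.
From D#3 to C#3: down a 2nd.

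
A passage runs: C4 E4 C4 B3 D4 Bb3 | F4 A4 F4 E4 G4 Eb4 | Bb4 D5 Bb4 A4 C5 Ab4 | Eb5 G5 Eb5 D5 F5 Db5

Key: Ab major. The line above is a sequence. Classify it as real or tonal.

Each cell has the same semitone pattern (4, -4, -1, 3, -4) — intervals are preserved exactly.
And E4 lies outside Ab major, so the sequence is real rather than tonal.

real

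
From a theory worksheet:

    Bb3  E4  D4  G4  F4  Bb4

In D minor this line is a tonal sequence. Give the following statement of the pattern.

The 2-note cells begin on Bb3, D4, F4 — each up a 3rd from the last.
From A4 the diatonic shape gives A4 D5.

A4 D5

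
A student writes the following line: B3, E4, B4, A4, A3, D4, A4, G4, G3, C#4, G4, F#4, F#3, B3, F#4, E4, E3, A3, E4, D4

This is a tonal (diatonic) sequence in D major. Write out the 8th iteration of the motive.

B2 E3 B3 A3

Taking 4-note groups, the heads are B3, A3, G3, F#3, E3: the pattern moves down a 2nd.
Continuing the starts: D3 → C#3 → B2.
Statement 8 starts on B2 and keeps the same diatonic contour: B2 E3 B3 A3.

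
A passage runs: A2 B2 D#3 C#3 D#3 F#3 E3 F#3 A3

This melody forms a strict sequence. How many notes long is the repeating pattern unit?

3

There are 9 notes; a 3-note unit gives 3 cells:
A2 B2 D#3 | C#3 D#3 F#3 | E3 F#3 A3
That's a consistent up a 3rd shift per cell, and no other grouping gives one.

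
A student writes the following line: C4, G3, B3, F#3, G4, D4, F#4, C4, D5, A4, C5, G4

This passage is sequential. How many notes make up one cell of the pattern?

There are 12 notes; a 4-note unit gives 3 cells:
C4 G3 B3 F#3 | G4 D4 F#4 C4 | D5 A4 C5 G4
Every group is a transposition up a 5th of the one before; no shorter unit works.

4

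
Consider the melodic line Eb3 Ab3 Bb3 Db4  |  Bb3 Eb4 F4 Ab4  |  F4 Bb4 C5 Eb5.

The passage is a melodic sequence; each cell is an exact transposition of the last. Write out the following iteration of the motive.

Taking 4-note groups, the heads are Eb3, Bb3, F4: the pattern moves up a 5th.
Statement 4 starts on C5 and keeps the same exact contour: C5 F5 G5 Bb5.

C5 F5 G5 Bb5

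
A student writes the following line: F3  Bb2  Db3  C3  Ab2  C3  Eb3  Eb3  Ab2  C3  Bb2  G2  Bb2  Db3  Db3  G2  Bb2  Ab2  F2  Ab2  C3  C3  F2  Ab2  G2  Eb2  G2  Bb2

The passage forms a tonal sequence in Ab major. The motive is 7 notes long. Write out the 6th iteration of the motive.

With a 7-note motive the entries are F3, Eb3, Db3, C3, each down a 2nd from the previous.
Extending down a 2nd: Bb2 → Ab2.
From Ab2 the diatonic shape gives Ab2 Db2 F2 Eb2 C2 Eb2 G2.

Ab2 Db2 F2 Eb2 C2 Eb2 G2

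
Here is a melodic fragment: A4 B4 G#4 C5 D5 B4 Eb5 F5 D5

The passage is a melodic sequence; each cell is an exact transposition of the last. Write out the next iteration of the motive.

The 3-note cells begin on A4, C5, Eb5 — each up a 3rd from the last.
From Gb5 the exact shape gives Gb5 Ab5 F5.

Gb5 Ab5 F5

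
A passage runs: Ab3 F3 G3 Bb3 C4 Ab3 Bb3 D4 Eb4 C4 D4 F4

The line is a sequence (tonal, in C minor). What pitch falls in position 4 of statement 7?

Grouping in 4s, the 4th note of each cell is Bb3, D4, F4.
Carrying that up a 3rd forward: Ab4 → C5 → Eb5 → G5.

G5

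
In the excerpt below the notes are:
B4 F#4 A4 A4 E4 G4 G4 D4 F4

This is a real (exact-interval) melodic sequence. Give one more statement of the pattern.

With a 3-note motive the entries are B4, A4, G4, each down a 2nd from the previous.
Statement 4 starts on F4 and keeps the same exact contour: F4 C4 Eb4.

F4 C4 Eb4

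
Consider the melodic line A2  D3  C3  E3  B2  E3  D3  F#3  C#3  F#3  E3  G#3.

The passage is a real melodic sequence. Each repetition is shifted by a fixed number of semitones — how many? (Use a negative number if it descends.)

With a 4-note motive the entries are A2, B2, C#3, each up a 2nd from the previous.
A2→B2 is 47 − 45 = 2 semitones.

2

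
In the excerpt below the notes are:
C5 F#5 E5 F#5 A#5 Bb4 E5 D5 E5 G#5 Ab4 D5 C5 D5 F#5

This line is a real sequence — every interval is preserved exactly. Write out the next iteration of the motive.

Gb4 C5 Bb4 C5 E5

The 5-note cells begin on C5, Bb4, Ab4 — each down a 2nd from the last.
So cell 4 is Gb4 C5 Bb4 C5 E5.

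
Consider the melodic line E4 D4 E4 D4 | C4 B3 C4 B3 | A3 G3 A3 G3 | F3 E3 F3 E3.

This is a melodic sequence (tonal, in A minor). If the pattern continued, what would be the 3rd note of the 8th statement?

The unit is 4 notes. Position-3 pitches of the 4 shown cells: E4, C4, A3, F3.
Carrying that down a 3rd forward: D3 → B2 → G2 → E2.

E2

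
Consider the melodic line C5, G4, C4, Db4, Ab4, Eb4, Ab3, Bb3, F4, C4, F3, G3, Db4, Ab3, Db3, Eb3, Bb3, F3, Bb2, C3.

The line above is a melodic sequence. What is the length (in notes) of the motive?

20 notes total. Splitting into 5 groups of 4:
C5 G4 C4 Db4 | Ab4 Eb4 Ab3 Bb3 | F4 C4 F3 G3 | Db4 Ab3 Db3 Eb3 | Bb3 F3 Bb2 C3
Each cell is the previous one down a 3rd — so the unit is 4 notes.

4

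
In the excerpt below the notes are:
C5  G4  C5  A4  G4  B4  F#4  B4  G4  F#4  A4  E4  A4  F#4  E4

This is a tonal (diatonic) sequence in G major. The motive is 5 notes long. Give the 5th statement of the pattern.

F#4 C4 F#4 D4 C4

Taking 5-note groups, the heads are C5, B4, A4: the pattern moves down a 2nd.
Extending down a 2nd: G4 → F#4.
So cell 5 is F#4 C4 F#4 D4 C4.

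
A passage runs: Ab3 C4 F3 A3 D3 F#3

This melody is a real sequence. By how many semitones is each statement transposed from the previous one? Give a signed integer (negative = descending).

-3

Taking 2-note groups, the heads are Ab3, F3, D3: the pattern moves down a 3rd.
Counting half-steps from Ab3 to F3: -3.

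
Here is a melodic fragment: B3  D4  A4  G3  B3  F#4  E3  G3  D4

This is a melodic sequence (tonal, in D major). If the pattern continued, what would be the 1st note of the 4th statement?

With 3-note cells, note 1 of each statement runs B3, G3, E3.
One more down a 3rd gives C#3.

C#3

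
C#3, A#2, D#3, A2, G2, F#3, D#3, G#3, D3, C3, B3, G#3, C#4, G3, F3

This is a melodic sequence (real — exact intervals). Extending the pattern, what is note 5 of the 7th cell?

Grouping in 5s, the 5th note of each cell is G2, C3, F3.
Each moves up a 4th. Continuing: Bb3 → Eb4 → Ab4 → Db5.

Db5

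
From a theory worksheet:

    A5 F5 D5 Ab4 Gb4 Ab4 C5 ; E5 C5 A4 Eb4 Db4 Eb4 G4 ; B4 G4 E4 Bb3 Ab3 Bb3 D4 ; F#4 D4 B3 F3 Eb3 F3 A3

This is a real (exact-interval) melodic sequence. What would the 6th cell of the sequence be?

Unit = 7 notes; the statements start on A5, E5, B4, F#4, moving down a 4th each time.
Continuing the starts: C#4 → G#3.
Statement 6 starts on G#3 and keeps the same exact contour: G#3 E3 C#3 G2 F2 G2 B2.

G#3 E3 C#3 G2 F2 G2 B2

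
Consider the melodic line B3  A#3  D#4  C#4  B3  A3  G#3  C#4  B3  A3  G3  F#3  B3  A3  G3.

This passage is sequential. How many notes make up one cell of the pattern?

Try groups of 5 (3 cells in 15 notes):
B3 A#3 D#4 C#4 B3 | A3 G#3 C#4 B3 A3 | G3 F#3 B3 A3 G3
Each cell is the previous one down a 2nd — so the unit is 5 notes.

5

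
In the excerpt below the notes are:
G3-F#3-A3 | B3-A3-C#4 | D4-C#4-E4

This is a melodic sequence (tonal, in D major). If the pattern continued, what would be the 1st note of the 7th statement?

E5

Grouping in 3s, the 1st note of each cell is G3, B3, D4.
Extending up a 3rd: F#4 → A4 → C#5 → E5.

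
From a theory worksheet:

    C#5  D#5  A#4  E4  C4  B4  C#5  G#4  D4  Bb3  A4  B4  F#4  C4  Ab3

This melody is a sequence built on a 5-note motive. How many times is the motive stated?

3

15 notes in groups of 5 gives 15/5 = 3 statements.
Starts: C#5, B4, A4 — each down a 2nd.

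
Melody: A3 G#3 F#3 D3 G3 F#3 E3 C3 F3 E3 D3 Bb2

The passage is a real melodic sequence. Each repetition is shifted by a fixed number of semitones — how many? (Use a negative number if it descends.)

-2

Taking 4-note groups, the heads are A3, G3, F3: the pattern moves down a 2nd.
A3→G3 is 55 − 57 = -2 semitones.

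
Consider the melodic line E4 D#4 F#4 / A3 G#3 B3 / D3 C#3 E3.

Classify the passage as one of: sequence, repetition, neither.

sequence

Each 3-note cell is the previous one transposed down a 5th.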